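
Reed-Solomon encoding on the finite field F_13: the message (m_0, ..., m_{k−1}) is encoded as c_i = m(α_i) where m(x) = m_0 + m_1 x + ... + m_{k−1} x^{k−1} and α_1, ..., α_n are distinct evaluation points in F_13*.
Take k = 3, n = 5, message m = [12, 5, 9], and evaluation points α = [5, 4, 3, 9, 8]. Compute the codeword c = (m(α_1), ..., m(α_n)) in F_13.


c = [2, 7, 4, 6, 4]

Message polynomial: m(x) = 12 + 5·x + 9·x^2 (mod 13).
For each evaluation point α_i, compute m(α_i) mod 13:
  α_1 = 5: Horner steps 9 → 11 → 2, so m(5) = 2.
  α_2 = 4: Horner steps 9 → 2 → 7, so m(4) = 7.
  α_3 = 3: Horner steps 9 → 6 → 4, so m(3) = 4.
  α_4 = 9: Horner steps 9 → 8 → 6, so m(9) = 6.
  α_5 = 8: Horner steps 9 → 12 → 4, so m(8) = 4.
Codeword c = [2, 7, 4, 6, 4] ∈ F_13^5.


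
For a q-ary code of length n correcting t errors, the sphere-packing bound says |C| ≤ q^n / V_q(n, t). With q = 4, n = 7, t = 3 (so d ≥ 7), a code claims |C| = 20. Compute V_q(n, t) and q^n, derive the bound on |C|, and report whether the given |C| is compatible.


V_q(n, t) = 1156, q^n = 16384, Hamming bound = 14, |C| = 20 > bound (violated).

Step 1: Compute V_q(n, t) = Σ_{j=0}^3 C(n, j) (q−1)^j.
  j = 0: C(7,0)·(3)^0 = 1·1 = 1.
  j = 1: C(7,1)·(3)^1 = 7·3 = 21.
  j = 2: C(7,2)·(3)^2 = 21·9 = 189.
  j = 3: C(7,3)·(3)^3 = 35·27 = 945.
  V_q(n, t) = 1 + 21 + 189 + 945 = 1156.
Step 2: q^n = 4^7 = 16384.
Step 3: Hamming bound ⌊q^n / V_q(n,t)⌋ = ⌊16384/1156⌋ = 14.
Step 4: Compare |C| = 20 to 14: violated.
The claimed |C| lies above the Hamming bound, so no 4-ary code of length 7 with d ≥ 7 can have 20 codewords.


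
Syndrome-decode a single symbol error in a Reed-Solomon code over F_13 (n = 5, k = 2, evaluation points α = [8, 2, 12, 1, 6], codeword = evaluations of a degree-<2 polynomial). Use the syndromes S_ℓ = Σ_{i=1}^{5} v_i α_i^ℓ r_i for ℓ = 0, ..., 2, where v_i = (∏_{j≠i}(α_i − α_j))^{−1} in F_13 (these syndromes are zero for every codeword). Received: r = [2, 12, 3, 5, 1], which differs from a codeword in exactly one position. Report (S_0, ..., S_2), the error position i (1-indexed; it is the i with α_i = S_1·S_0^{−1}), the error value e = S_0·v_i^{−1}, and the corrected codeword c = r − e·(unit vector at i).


S = (12, 1, 12), error at position 3, error magnitude e = 12, c = [2, 12, 4, 5, 1].

Step 1: column multipliers v_i = (∏_{j≠i}(α_i − α_j))^{−1} mod 13.
  i = 1 (α = 8): (8−2)(8−12)(8−1)(8−6) = 6·(−4)·7·2 = −336 ≡ 2, so v_1 = 2^{−1} = 7 (mod 13).
  i = 2 (α = 2): (2−8)(2−12)(2−1)(2−6) = (−6)·(−10)·1·(−4) = −240 ≡ 7, so v_2 = 7^{−1} = 2 (mod 13).
  i = 3 (α = 12): (12−8)(12−2)(12−1)(12−6) = 4·10·11·6 = 2640 ≡ 1, so v_3 = 1^{−1} = 1 (mod 13).
  i = 4 (α = 1): (1−8)(1−2)(1−12)(1−6) = (−7)·(−1)·(−11)·(−5) = 385 ≡ 8, so v_4 = 8^{−1} = 5 (mod 13).
  i = 5 (α = 6): (6−8)(6−2)(6−12)(6−1) = (−2)·4·(−6)·5 = 240 ≡ 6, so v_5 = 6^{−1} = 11 (mod 13).
  v = [7, 2, 1, 5, 11].
Step 2: syndromes of r = [2, 12, 3, 5, 1] (all sums mod 13).
  S_0 = Σ v_i r_i = 7·2 + 2·12 + 1·3 + 5·5 + 11·1 = 77 ≡ 12.
  S_1 = Σ v_i α_i r_i = 7·8·2 + 2·2·12 + 1·12·3 + 5·1·5 + 11·6·1 = 287 ≡ 1.
  α_i^2 mod 13 = [12, 4, 1, 1, 10].
  S_2 = Σ v_i α_i^2 r_i = 7·12·2 + 2·4·12 + 1·1·3 + 5·1·5 + 11·10·1 = 402 ≡ 12.
  S = (12, 1, 12) ≠ 0, so r is not a codeword (an error is present).
Step 3: locate the error. For a single error e at position i, S_ℓ = v_i·e·α_i^ℓ, so α_err = S_1/S_0.
  S_0^{−1} = 12^{−1} = 12 (mod 13), so α_err = 1·12 = 12 ≡ 12 = α_3. Error position i = 3.
  Consistency check: S_2/S_1 = 12·1 = 12 ≡ 12 = α_err ✓ (single-error assumption holds).
Step 4: error magnitude e = S_0/v_3 = S_0·∏_{j≠3}(α_3 − α_j) = 12·1 = 12 ≡ 12 (mod 13).
Step 5: correct position 3: c_3 = r_3 − e = 3 − 12 ≡ 4 (mod 13). Hence c = [2, 12, 4, 5, 1].
  Check: interpolating c through the α_i gives m(x) = 11 + 7·x (degree < 2) with m(α_i) = c_i for every i, so c is indeed a codeword.


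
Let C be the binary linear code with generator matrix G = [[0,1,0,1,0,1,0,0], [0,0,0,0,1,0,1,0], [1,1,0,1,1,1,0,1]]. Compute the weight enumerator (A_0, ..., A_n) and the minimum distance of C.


Weight distribution: A_0 = 1, A_2 = 1, A_3 = 3, A_5 = 1, A_6 = 2. Minimum distance d = 2.

Enumerate all 2^3 = 8 messages m ∈ F_2^3.
For each, compute codeword c = mG in F_2^8, then tally its weight.
  m = 000 → c = 00000000, weight = 0.
  m = 100 → c = 01010100, weight = 3.
  m = 010 → c = 00001010, weight = 2.
  m = 110 → c = 01011110, weight = 5.
  m = 001 → c = 11011101, weight = 6.
  m = 101 → c = 10001001, weight = 3.
  m = 011 → c = 11010111, weight = 6.
  m = 111 → c = 10000011, weight = 3.
Tally weights:
  weight 0: 1 codewords.
  weight 2: 1 codewords.
  weight 3: 3 codewords.
  weight 5: 1 codewords.
  weight 6: 2 codewords.
Minimum distance d = smallest w > 0 with A_w > 0 = 2.
Sanity: Σ A_w = 8 = 2^3 = 8 ✓.


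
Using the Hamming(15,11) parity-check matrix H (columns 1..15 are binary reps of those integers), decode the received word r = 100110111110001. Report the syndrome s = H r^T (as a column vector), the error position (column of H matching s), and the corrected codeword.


s = (1, 0, 0, 0)^T, error position = 8, corrected codeword c = 100110101110001

Compute s = H r^T mod 2 one row at a time:
  s_1 = 1 + 1 + 1 + 1 + 0 + 0 + 0 + 1 = 5 ≡ 1 (mod 2).
  s_2 = 1 + 1 + 0 + 1 + 0 + 0 + 0 + 1 = 4 ≡ 0 (mod 2).
  s_3 = 0 + 0 + 0 + 1 + 1 + 1 + 0 + 1 = 4 ≡ 0 (mod 2).
  s_4 = 1 + 0 + 1 + 1 + 1 + 1 + 0 + 1 = 6 ≡ 0 (mod 2).
s = (1, 0, 0, 0)^T — this equals column 8 of H (binary 1000), so error is at position 8.
Correct: flip bit 8 of r = 100110111110001 to get c = 100110101110001.


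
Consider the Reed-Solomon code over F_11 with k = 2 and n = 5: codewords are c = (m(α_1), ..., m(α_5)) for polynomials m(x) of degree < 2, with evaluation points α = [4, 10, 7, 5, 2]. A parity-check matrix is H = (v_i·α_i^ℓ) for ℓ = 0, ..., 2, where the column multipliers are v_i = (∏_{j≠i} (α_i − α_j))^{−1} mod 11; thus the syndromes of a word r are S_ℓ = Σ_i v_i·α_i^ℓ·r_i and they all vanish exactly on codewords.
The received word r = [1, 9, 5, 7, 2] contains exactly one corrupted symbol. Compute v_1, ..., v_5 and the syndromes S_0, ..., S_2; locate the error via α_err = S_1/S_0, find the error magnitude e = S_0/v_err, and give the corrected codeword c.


S = (7, 2, 10), error at position 4, error magnitude e = 1, c = [1, 9, 5, 6, 2].

Step 1: column multipliers v_i = (∏_{j≠i}(α_i − α_j))^{−1} mod 11.
  i = 1 (α = 4): (4−10)(4−7)(4−5)(4−2) = (−6)·(−3)·(−1)·2 = −36 ≡ 8, so v_1 = 8^{−1} = 7 (mod 11).
  i = 2 (α = 10): (10−4)(10−7)(10−5)(10−2) = 6·3·5·8 = 720 ≡ 5, so v_2 = 5^{−1} = 9 (mod 11).
  i = 3 (α = 7): (7−4)(7−10)(7−5)(7−2) = 3·(−3)·2·5 = −90 ≡ 9, so v_3 = 9^{−1} = 5 (mod 11).
  i = 4 (α = 5): (5−4)(5−10)(5−7)(5−2) = 1·(−5)·(−2)·3 = 30 ≡ 8, so v_4 = 8^{−1} = 7 (mod 11).
  i = 5 (α = 2): (2−4)(2−10)(2−7)(2−5) = (−2)·(−8)·(−5)·(−3) = 240 ≡ 9, so v_5 = 9^{−1} = 5 (mod 11).
  v = [7, 9, 5, 7, 5].
Step 2: syndromes of r = [1, 9, 5, 7, 2] (all sums mod 11).
  S_0 = Σ v_i r_i = 7·1 + 9·9 + 5·5 + 7·7 + 5·2 = 172 ≡ 7.
  S_1 = Σ v_i α_i r_i = 7·4·1 + 9·10·9 + 5·7·5 + 7·5·7 + 5·2·2 = 1278 ≡ 2.
  α_i^2 mod 11 = [5, 1, 5, 3, 4].
  S_2 = Σ v_i α_i^2 r_i = 7·5·1 + 9·1·9 + 5·5·5 + 7·3·7 + 5·4·2 = 428 ≡ 10.
  S = (7, 2, 10) ≠ 0, so r is not a codeword (an error is present).
Step 3: locate the error. For a single error e at position i, S_ℓ = v_i·e·α_i^ℓ, so α_err = S_1/S_0.
  S_0^{−1} = 7^{−1} = 8 (mod 11), so α_err = 2·8 = 16 ≡ 5 = α_4. Error position i = 4.
  Consistency check: S_2/S_1 = 10·6 = 60 ≡ 5 = α_err ✓ (single-error assumption holds).
Step 4: error magnitude e = S_0/v_4 = S_0·∏_{j≠4}(α_4 − α_j) = 7·8 = 56 ≡ 1 (mod 11).
Step 5: correct position 4: c_4 = r_4 − e = 7 − 1 ≡ 6 (mod 11). Hence c = [1, 9, 5, 6, 2].
  Check: interpolating c through the α_i gives m(x) = 3 + 5·x (degree < 2) with m(α_i) = c_i for every i, so c is indeed a codeword.


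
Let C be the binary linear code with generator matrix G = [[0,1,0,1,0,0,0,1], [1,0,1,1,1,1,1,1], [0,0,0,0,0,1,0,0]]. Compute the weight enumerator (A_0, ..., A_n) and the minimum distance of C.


Weight distribution: A_0 = 1, A_1 = 1, A_3 = 1, A_4 = 1, A_5 = 1, A_6 = 2, A_7 = 1. Minimum distance d = 1.

Enumerate all 2^3 = 8 messages m ∈ F_2^3.
For each, compute codeword c = mG in F_2^8, then tally its weight.
  m = 000 → c = 00000000, weight = 0.
  m = 100 → c = 01010001, weight = 3.
  m = 010 → c = 10111111, weight = 7.
  m = 110 → c = 11101110, weight = 6.
  m = 001 → c = 00000100, weight = 1.
  m = 101 → c = 01010101, weight = 4.
  m = 011 → c = 10111011, weight = 6.
  m = 111 → c = 11101010, weight = 5.
Tally weights:
  weight 0: 1 codewords.
  weight 1: 1 codewords.
  weight 3: 1 codewords.
  weight 4: 1 codewords.
  weight 5: 1 codewords.
  weight 6: 2 codewords.
  weight 7: 1 codewords.
Minimum distance d = smallest w > 0 with A_w > 0 = 1.
Sanity: Σ A_w = 8 = 2^3 = 8 ✓.


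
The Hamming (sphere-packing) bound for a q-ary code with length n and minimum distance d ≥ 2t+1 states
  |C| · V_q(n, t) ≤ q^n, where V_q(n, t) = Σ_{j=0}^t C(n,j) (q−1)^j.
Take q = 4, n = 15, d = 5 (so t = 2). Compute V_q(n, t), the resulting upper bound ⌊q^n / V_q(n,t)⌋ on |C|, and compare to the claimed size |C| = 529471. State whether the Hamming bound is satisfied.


V_q(n, t) = 991, q^n = 1073741824, Hamming bound = 1083493, |C| = 529471 ≤ bound (satisfied).

Step 1: Compute V_q(n, t) = Σ_{j=0}^2 C(n, j) (q−1)^j.
  j = 0: C(15,0)·(3)^0 = 1·1 = 1.
  j = 1: C(15,1)·(3)^1 = 15·3 = 45.
  j = 2: C(15,2)·(3)^2 = 105·9 = 945.
  V_q(n, t) = 1 + 45 + 945 = 991.
Step 2: q^n = 4^15 = 1073741824.
Step 3: Hamming bound ⌊q^n / V_q(n,t)⌋ = ⌊1073741824/991⌋ = 1083493.
Step 4: Compare |C| = 529471 to 1083493: satisfied.
The claimed |C| lies below the Hamming bound.


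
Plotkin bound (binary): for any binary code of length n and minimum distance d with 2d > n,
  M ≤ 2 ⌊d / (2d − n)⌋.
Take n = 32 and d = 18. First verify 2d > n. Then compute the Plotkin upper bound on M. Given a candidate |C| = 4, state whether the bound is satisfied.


Plotkin bound M ≤ 8; given |C| = 4 ≤ bound (satisfied).

Check applicability: 2d = 36, n = 32.
2d − n = 4 > 0, so Plotkin applies.
Compute d/(2d−n) = 18/4 ≈ 4.5000.
⌊d/(2d−n)⌋ = 4.
Plotkin bound: M ≤ 2·4 = 8.
Given |C| = 4, check: satisfied.
This |C| is below the Plotkin bound.


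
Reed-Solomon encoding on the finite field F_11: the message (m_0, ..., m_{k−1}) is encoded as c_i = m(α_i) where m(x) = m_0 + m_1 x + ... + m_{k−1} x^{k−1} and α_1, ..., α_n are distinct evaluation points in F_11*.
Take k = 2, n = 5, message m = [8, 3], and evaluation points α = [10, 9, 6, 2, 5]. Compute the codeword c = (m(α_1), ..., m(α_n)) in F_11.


c = [5, 2, 4, 3, 1]

Message polynomial: m(x) = 8 + 3·x (mod 11).
For each evaluation point α_i, compute m(α_i) mod 11:
  α_1 = 10: Horner steps 3 → 5, so m(10) = 5.
  α_2 = 9: Horner steps 3 → 2, so m(9) = 2.
  α_3 = 6: Horner steps 3 → 4, so m(6) = 4.
  α_4 = 2: Horner steps 3 → 3, so m(2) = 3.
  α_5 = 5: Horner steps 3 → 1, so m(5) = 1.
Codeword c = [5, 2, 4, 3, 1] ∈ F_11^5.


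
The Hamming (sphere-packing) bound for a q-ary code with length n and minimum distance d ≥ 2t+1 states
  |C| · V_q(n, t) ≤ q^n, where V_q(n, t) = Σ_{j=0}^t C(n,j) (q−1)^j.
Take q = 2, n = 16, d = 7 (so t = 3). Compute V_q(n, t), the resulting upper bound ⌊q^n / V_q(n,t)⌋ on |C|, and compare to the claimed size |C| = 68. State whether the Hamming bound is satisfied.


V_q(n, t) = 697, q^n = 65536, Hamming bound = 94, |C| = 68 ≤ bound (satisfied).

Step 1: Compute V_q(n, t) = Σ_{j=0}^3 C(n, j) (q−1)^j.
  j = 0: C(16,0)·(1)^0 = 1·1 = 1.
  j = 1: C(16,1)·(1)^1 = 16·1 = 16.
  j = 2: C(16,2)·(1)^2 = 120·1 = 120.
  j = 3: C(16,3)·(1)^3 = 560·1 = 560.
  V_q(n, t) = 1 + 16 + 120 + 560 = 697.
Step 2: q^n = 2^16 = 65536.
Step 3: Hamming bound ⌊q^n / V_q(n,t)⌋ = ⌊65536/697⌋ = 94.
Step 4: Compare |C| = 68 to 94: satisfied.
The claimed |C| lies below the Hamming bound.


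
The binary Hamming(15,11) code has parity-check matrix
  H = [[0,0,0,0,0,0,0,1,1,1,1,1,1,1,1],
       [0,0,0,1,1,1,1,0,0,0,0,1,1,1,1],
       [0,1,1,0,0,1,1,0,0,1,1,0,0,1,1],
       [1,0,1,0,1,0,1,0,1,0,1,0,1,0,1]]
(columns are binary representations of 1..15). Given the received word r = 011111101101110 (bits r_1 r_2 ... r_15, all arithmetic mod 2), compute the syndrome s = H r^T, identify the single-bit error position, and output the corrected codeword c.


s = (1, 1, 0, 1)^T, error position = 13, corrected codeword c = 011111101101010

Compute s = H r^T mod 2 one row at a time:
  s_1 = 0 + 1 + 1 + 0 + 1 + 1 + 1 + 0 = 5 ≡ 1 (mod 2).
  s_2 = 1 + 1 + 1 + 1 + 1 + 1 + 1 + 0 = 7 ≡ 1 (mod 2).
  s_3 = 1 + 1 + 1 + 1 + 1 + 0 + 1 + 0 = 6 ≡ 0 (mod 2).
  s_4 = 0 + 1 + 1 + 1 + 1 + 0 + 1 + 0 = 5 ≡ 1 (mod 2).
s = (1, 1, 0, 1)^T — this equals column 13 of H (binary 1101), so error is at position 13.
Correct: flip bit 13 of r = 011111101101110 to get c = 011111101101010.


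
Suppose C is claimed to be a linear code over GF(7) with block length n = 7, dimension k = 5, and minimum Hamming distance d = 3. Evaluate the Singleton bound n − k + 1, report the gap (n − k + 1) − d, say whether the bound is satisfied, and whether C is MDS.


Singleton RHS = n − k + 1 = 3, slack = 0, bound satisfied, MDS.

Singleton bound: d ≤ n − k + 1.
Here n = 7, k = 5, so n − k + 1 = 3.
Given d = 3, check d ≤ 3: YES.
Slack = (n − k + 1) − d = 0.
The code is MDS (slack = 0).
Description: the claimed parameters are [7, 5, 3]_7; such a code would be MDS (meets Singleton bound).


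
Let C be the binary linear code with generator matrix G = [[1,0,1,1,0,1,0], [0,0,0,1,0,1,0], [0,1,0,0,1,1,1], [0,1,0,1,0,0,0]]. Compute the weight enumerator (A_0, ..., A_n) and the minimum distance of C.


Weight distribution: A_0 = 1, A_2 = 5, A_4 = 7, A_6 = 3. Minimum distance d = 2.

Enumerate all 2^4 = 16 messages m ∈ F_2^4.
For each, compute codeword c = mG in F_2^7, then tally its weight.
  m = 0000 → c = 0000000, weight = 0.
  m = 1000 → c = 1011010, weight = 4.
  m = 0100 → c = 0001010, weight = 2.
  m = 1100 → c = 1010000, weight = 2.
  m = 0010 → c = 0100111, weight = 4.
  m = 1010 → c = 1111101, weight = 6.
  m = 0110 → c = 0101101, weight = 4.
  m = 1110 → c = 1110111, weight = 6.
  m = 0001 → c = 0101000, weight = 2.
  m = 1001 → c = 1110010, weight = 4.
  m = 0101 → c = 0100010, weight = 2.
  m = 1101 → c = 1111000, weight = 4.
  m = 0011 → c = 0001111, weight = 4.
  m = 1011 → c = 1010101, weight = 4.
  m = 0111 → c = 0000101, weight = 2.
  m = 1111 → c = 1011111, weight = 6.
Tally weights:
  weight 0: 1 codewords.
  weight 2: 5 codewords.
  weight 4: 7 codewords.
  weight 6: 3 codewords.
Minimum distance d = smallest w > 0 with A_w > 0 = 2.
Sanity: Σ A_w = 16 = 2^4 = 16 ✓.


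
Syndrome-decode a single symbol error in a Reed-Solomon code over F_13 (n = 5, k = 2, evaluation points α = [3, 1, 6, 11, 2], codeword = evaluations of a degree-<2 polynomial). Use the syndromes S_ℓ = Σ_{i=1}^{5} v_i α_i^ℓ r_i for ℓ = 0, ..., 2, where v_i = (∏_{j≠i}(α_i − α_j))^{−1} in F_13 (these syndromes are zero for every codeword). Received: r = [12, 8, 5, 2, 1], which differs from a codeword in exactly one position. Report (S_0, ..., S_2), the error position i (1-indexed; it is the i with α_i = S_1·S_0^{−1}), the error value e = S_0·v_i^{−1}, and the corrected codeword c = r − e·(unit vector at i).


S = (10, 7, 1), error at position 5, error magnitude e = 4, c = [12, 8, 5, 2, 10].

Step 1: column multipliers v_i = (∏_{j≠i}(α_i − α_j))^{−1} mod 13.
  i = 1 (α = 3): (3−1)(3−6)(3−11)(3−2) = 2·(−3)·(−8)·1 = 48 ≡ 9, so v_1 = 9^{−1} = 3 (mod 13).
  i = 2 (α = 1): (1−3)(1−6)(1−11)(1−2) = (−2)·(−5)·(−10)·(−1) = 100 ≡ 9, so v_2 = 9^{−1} = 3 (mod 13).
  i = 3 (α = 6): (6−3)(6−1)(6−11)(6−2) = 3·5·(−5)·4 = −300 ≡ 12, so v_3 = 12^{−1} = 12 (mod 13).
  i = 4 (α = 11): (11−3)(11−1)(11−6)(11−2) = 8·10·5·9 = 3600 ≡ 12, so v_4 = 12^{−1} = 12 (mod 13).
  i = 5 (α = 2): (2−3)(2−1)(2−6)(2−11) = (−1)·1·(−4)·(−9) = −36 ≡ 3, so v_5 = 3^{−1} = 9 (mod 13).
  v = [3, 3, 12, 12, 9].
Step 2: syndromes of r = [12, 8, 5, 2, 1] (all sums mod 13).
  S_0 = Σ v_i r_i = 3·12 + 3·8 + 12·5 + 12·2 + 9·1 = 153 ≡ 10.
  S_1 = Σ v_i α_i r_i = 3·3·12 + 3·1·8 + 12·6·5 + 12·11·2 + 9·2·1 = 774 ≡ 7.
  α_i^2 mod 13 = [9, 1, 10, 4, 4].
  S_2 = Σ v_i α_i^2 r_i = 3·9·12 + 3·1·8 + 12·10·5 + 12·4·2 + 9·4·1 = 1080 ≡ 1.
  S = (10, 7, 1) ≠ 0, so r is not a codeword (an error is present).
Step 3: locate the error. For a single error e at position i, S_ℓ = v_i·e·α_i^ℓ, so α_err = S_1/S_0.
  S_0^{−1} = 10^{−1} = 4 (mod 13), so α_err = 7·4 = 28 ≡ 2 = α_5. Error position i = 5.
  Consistency check: S_2/S_1 = 1·2 = 2 ≡ 2 = α_err ✓ (single-error assumption holds).
Step 4: error magnitude e = S_0/v_5 = S_0·∏_{j≠5}(α_5 − α_j) = 10·3 = 30 ≡ 4 (mod 13).
Step 5: correct position 5: c_5 = r_5 − e = 1 − 4 ≡ 10 (mod 13). Hence c = [12, 8, 5, 2, 10].
  Check: interpolating c through the α_i gives m(x) = 6 + 2·x (degree < 2) with m(α_i) = c_i for every i, so c is indeed a codeword.


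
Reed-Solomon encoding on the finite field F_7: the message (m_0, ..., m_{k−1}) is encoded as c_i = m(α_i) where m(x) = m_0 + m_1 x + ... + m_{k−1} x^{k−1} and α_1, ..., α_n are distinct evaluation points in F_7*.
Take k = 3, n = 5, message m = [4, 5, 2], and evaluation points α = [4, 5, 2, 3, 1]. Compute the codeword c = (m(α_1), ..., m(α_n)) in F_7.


c = [0, 2, 1, 2, 4]

Message polynomial: m(x) = 4 + 5·x + 2·x^2 (mod 7).
For each evaluation point α_i, compute m(α_i) mod 7:
  α_1 = 4: Horner steps 2 → 6 → 0, so m(4) = 0.
  α_2 = 5: Horner steps 2 → 1 → 2, so m(5) = 2.
  α_3 = 2: Horner steps 2 → 2 → 1, so m(2) = 1.
  α_4 = 3: Horner steps 2 → 4 → 2, so m(3) = 2.
  α_5 = 1: Horner steps 2 → 0 → 4, so m(1) = 4.
Codeword c = [0, 2, 1, 2, 4] ∈ F_7^5.


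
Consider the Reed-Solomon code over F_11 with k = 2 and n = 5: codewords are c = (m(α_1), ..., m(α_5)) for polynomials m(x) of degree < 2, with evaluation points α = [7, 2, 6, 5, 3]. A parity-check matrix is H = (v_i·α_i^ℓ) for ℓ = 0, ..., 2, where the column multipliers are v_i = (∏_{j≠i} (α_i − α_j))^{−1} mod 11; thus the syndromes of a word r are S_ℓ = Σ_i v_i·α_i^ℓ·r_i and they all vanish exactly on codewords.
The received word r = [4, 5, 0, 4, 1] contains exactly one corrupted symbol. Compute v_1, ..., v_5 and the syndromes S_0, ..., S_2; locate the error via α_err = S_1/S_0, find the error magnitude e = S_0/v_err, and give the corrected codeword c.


S = (9, 8, 1), error at position 1, error magnitude e = 8, c = [7, 5, 0, 4, 1].

Step 1: column multipliers v_i = (∏_{j≠i}(α_i − α_j))^{−1} mod 11.
  i = 1 (α = 7): (7−2)(7−6)(7−5)(7−3) = 5·1·2·4 = 40 ≡ 7, so v_1 = 7^{−1} = 8 (mod 11).
  i = 2 (α = 2): (2−7)(2−6)(2−5)(2−3) = (−5)·(−4)·(−3)·(−1) = 60 ≡ 5, so v_2 = 5^{−1} = 9 (mod 11).
  i = 3 (α = 6): (6−7)(6−2)(6−5)(6−3) = (−1)·4·1·3 = −12 ≡ 10, so v_3 = 10^{−1} = 10 (mod 11).
  i = 4 (α = 5): (5−7)(5−2)(5−6)(5−3) = (−2)·3·(−1)·2 = 12 ≡ 1, so v_4 = 1^{−1} = 1 (mod 11).
  i = 5 (α = 3): (3−7)(3−2)(3−6)(3−5) = (−4)·1·(−3)·(−2) = −24 ≡ 9, so v_5 = 9^{−1} = 5 (mod 11).
  v = [8, 9, 10, 1, 5].
Step 2: syndromes of r = [4, 5, 0, 4, 1] (all sums mod 11).
  S_0 = Σ v_i r_i = 8·4 + 9·5 + 10·0 + 1·4 + 5·1 = 86 ≡ 9.
  S_1 = Σ v_i α_i r_i = 8·7·4 + 9·2·5 + 10·6·0 + 1·5·4 + 5·3·1 = 349 ≡ 8.
  α_i^2 mod 11 = [5, 4, 3, 3, 9].
  S_2 = Σ v_i α_i^2 r_i = 8·5·4 + 9·4·5 + 10·3·0 + 1·3·4 + 5·9·1 = 397 ≡ 1.
  S = (9, 8, 1) ≠ 0, so r is not a codeword (an error is present).
Step 3: locate the error. For a single error e at position i, S_ℓ = v_i·e·α_i^ℓ, so α_err = S_1/S_0.
  S_0^{−1} = 9^{−1} = 5 (mod 11), so α_err = 8·5 = 40 ≡ 7 = α_1. Error position i = 1.
  Consistency check: S_2/S_1 = 1·7 = 7 ≡ 7 = α_err ✓ (single-error assumption holds).
Step 4: error magnitude e = S_0/v_1 = S_0·∏_{j≠1}(α_1 − α_j) = 9·7 = 63 ≡ 8 (mod 11).
Step 5: correct position 1: c_1 = r_1 − e = 4 − 8 ≡ 7 (mod 11). Hence c = [7, 5, 0, 4, 1].
  Check: interpolating c through the α_i gives m(x) = 2 + 7·x (degree < 2) with m(α_i) = c_i for every i, so c is indeed a codeword.


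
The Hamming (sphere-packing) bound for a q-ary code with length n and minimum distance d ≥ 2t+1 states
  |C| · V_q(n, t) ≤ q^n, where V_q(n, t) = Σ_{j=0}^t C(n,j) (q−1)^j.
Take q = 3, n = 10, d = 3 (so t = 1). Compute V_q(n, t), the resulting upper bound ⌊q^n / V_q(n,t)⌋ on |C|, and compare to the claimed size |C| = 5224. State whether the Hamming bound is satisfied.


V_q(n, t) = 21, q^n = 59049, Hamming bound = 2811, |C| = 5224 > bound (violated).

Step 1: Compute V_q(n, t) = Σ_{j=0}^1 C(n, j) (q−1)^j.
  j = 0: C(10,0)·(2)^0 = 1·1 = 1.
  j = 1: C(10,1)·(2)^1 = 10·2 = 20.
  V_q(n, t) = 1 + 20 = 21.
Step 2: q^n = 3^10 = 59049.
Step 3: Hamming bound ⌊q^n / V_q(n,t)⌋ = ⌊59049/21⌋ = 2811.
Step 4: Compare |C| = 5224 to 2811: violated.
The claimed |C| lies above the Hamming bound, so no 3-ary code of length 10 with d ≥ 3 can have 5224 codewords.


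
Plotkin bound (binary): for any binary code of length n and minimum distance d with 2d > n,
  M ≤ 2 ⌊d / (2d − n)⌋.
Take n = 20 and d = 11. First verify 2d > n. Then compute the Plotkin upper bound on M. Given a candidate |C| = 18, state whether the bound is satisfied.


Plotkin bound M ≤ 10; given |C| = 18 > bound (violated).

Check applicability: 2d = 22, n = 20.
2d − n = 2 > 0, so Plotkin applies.
Compute d/(2d−n) = 11/2 ≈ 5.5000.
⌊d/(2d−n)⌋ = 5.
Plotkin bound: M ≤ 2·5 = 10.
Given |C| = 18, check: VIOLATED.
This |C| is above the Plotkin bound, so no binary code with n = 20, d = 11 and 18 codewords exists.


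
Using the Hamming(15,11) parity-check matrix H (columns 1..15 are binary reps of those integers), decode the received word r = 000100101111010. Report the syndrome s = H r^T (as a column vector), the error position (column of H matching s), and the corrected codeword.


s = (1, 0, 0, 1)^T, error position = 9, corrected codeword c = 000100100111010

Compute s = H r^T mod 2 one row at a time:
  s_1 = 0 + 1 + 1 + 1 + 1 + 0 + 1 + 0 = 5 ≡ 1 (mod 2).
  s_2 = 1 + 0 + 0 + 1 + 1 + 0 + 1 + 0 = 4 ≡ 0 (mod 2).
  s_3 = 0 + 0 + 0 + 1 + 1 + 1 + 1 + 0 = 4 ≡ 0 (mod 2).
  s_4 = 0 + 0 + 0 + 1 + 1 + 1 + 0 + 0 = 3 ≡ 1 (mod 2).
s = (1, 0, 0, 1)^T — this equals column 9 of H (binary 1001), so error is at position 9.
Correct: flip bit 9 of r = 000100101111010 to get c = 000100100111010.


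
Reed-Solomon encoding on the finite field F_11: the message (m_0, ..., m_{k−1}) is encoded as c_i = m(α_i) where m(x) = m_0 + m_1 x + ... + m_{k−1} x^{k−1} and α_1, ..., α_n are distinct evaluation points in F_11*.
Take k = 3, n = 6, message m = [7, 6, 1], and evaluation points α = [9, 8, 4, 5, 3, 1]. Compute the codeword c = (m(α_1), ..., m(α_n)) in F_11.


c = [10, 9, 3, 7, 1, 3]

Message polynomial: m(x) = 7 + 6·x + 1·x^2 (mod 11).
For each evaluation point α_i, compute m(α_i) mod 11:
  α_1 = 9: Horner steps 1 → 4 → 10, so m(9) = 10.
  α_2 = 8: Horner steps 1 → 3 → 9, so m(8) = 9.
  α_3 = 4: Horner steps 1 → 10 → 3, so m(4) = 3.
  α_4 = 5: Horner steps 1 → 0 → 7, so m(5) = 7.
  α_5 = 3: Horner steps 1 → 9 → 1, so m(3) = 1.
  α_6 = 1: Horner steps 1 → 7 → 3, so m(1) = 3.
Codeword c = [10, 9, 3, 7, 1, 3] ∈ F_11^6.


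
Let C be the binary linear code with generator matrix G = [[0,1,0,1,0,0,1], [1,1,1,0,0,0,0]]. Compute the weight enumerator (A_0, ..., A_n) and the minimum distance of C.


Weight distribution: A_0 = 1, A_3 = 2, A_4 = 1. Minimum distance d = 3.

Enumerate all 2^2 = 4 messages m ∈ F_2^2.
For each, compute codeword c = mG in F_2^7, then tally its weight.
  m = 00 → c = 0000000, weight = 0.
  m = 10 → c = 0101001, weight = 3.
  m = 01 → c = 1110000, weight = 3.
  m = 11 → c = 1011001, weight = 4.
Tally weights:
  weight 0: 1 codewords.
  weight 3: 2 codewords.
  weight 4: 1 codewords.
Minimum distance d = smallest w > 0 with A_w > 0 = 3.
Sanity: Σ A_w = 4 = 2^2 = 4 ✓.


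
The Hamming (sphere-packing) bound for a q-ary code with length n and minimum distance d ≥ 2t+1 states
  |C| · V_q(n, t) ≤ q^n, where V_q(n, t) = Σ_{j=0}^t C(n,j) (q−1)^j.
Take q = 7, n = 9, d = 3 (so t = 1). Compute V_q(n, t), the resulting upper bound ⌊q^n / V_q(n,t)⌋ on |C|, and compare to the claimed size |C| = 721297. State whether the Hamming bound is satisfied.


V_q(n, t) = 55, q^n = 40353607, Hamming bound = 733701, |C| = 721297 ≤ bound (satisfied).

Step 1: Compute V_q(n, t) = Σ_{j=0}^1 C(n, j) (q−1)^j.
  j = 0: C(9,0)·(6)^0 = 1·1 = 1.
  j = 1: C(9,1)·(6)^1 = 9·6 = 54.
  V_q(n, t) = 1 + 54 = 55.
Step 2: q^n = 7^9 = 40353607.
Step 3: Hamming bound ⌊q^n / V_q(n,t)⌋ = ⌊40353607/55⌋ = 733701.
Step 4: Compare |C| = 721297 to 733701: satisfied.
The claimed |C| lies below the Hamming bound.


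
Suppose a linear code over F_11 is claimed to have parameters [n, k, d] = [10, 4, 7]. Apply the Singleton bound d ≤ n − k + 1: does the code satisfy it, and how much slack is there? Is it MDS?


Singleton RHS = n − k + 1 = 7, slack = 0, bound satisfied, MDS.

Singleton bound: d ≤ n − k + 1.
Here n = 10, k = 4, so n − k + 1 = 7.
Given d = 7, check d ≤ 7: YES.
Slack = (n − k + 1) − d = 0.
The code is MDS (slack = 0).
Description: the claimed parameters are [10, 4, 7]_11; such a code would be MDS (meets Singleton bound).


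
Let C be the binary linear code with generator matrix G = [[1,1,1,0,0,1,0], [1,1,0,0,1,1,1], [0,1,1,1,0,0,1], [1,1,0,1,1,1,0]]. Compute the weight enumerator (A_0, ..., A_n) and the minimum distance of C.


Weight distribution: A_0 = 1, A_2 = 3, A_3 = 4, A_4 = 3, A_5 = 4, A_6 = 1. Minimum distance d = 2.

Enumerate all 2^4 = 16 messages m ∈ F_2^4.
For each, compute codeword c = mG in F_2^7, then tally its weight.
  m = 0000 → c = 0000000, weight = 0.
  m = 1000 → c = 1110010, weight = 4.
  m = 0100 → c = 1100111, weight = 5.
  m = 1100 → c = 0010101, weight = 3.
  m = 0010 → c = 0111001, weight = 4.
  m = 1010 → c = 1001011, weight = 4.
  m = 0110 → c = 1011110, weight = 5.
  m = 1110 → c = 0101100, weight = 3.
  m = 0001 → c = 1101110, weight = 5.
  m = 1001 → c = 0011100, weight = 3.
  m = 0101 → c = 0001001, weight = 2.
  m = 1101 → c = 1111011, weight = 6.
  m = 0011 → c = 1010111, weight = 5.
  m = 1011 → c = 0100101, weight = 3.
  m = 0111 → c = 0110000, weight = 2.
  m = 1111 → c = 1000010, weight = 2.
Tally weights:
  weight 0: 1 codewords.
  weight 2: 3 codewords.
  weight 3: 4 codewords.
  weight 4: 3 codewords.
  weight 5: 4 codewords.
  weight 6: 1 codewords.
Minimum distance d = smallest w > 0 with A_w > 0 = 2.
Sanity: Σ A_w = 16 = 2^4 = 16 ✓.


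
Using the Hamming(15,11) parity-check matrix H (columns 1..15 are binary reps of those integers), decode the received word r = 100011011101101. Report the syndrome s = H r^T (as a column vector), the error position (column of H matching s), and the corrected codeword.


s = (0, 1, 1, 1)^T, error position = 7, corrected codeword c = 100011111101101

Compute s = H r^T mod 2 one row at a time:
  s_1 = 1 + 1 + 1 + 0 + 1 + 1 + 0 + 1 = 6 ≡ 0 (mod 2).
  s_2 = 0 + 1 + 1 + 0 + 1 + 1 + 0 + 1 = 5 ≡ 1 (mod 2).
  s_3 = 0 + 0 + 1 + 0 + 1 + 0 + 0 + 1 = 3 ≡ 1 (mod 2).
  s_4 = 1 + 0 + 1 + 0 + 1 + 0 + 1 + 1 = 5 ≡ 1 (mod 2).
s = (0, 1, 1, 1)^T — this equals column 7 of H (binary 0111), so error is at position 7.
Correct: flip bit 7 of r = 100011011101101 to get c = 100011111101101.


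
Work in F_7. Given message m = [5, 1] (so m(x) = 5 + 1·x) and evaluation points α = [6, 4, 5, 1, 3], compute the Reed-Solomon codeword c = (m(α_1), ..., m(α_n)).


c = [4, 2, 3, 6, 1]

Message polynomial: m(x) = 5 + 1·x (mod 7).
For each evaluation point α_i, compute m(α_i) mod 7:
  α_1 = 6: Horner steps 1 → 4, so m(6) = 4.
  α_2 = 4: Horner steps 1 → 2, so m(4) = 2.
  α_3 = 5: Horner steps 1 → 3, so m(5) = 3.
  α_4 = 1: Horner steps 1 → 6, so m(1) = 6.
  α_5 = 3: Horner steps 1 → 1, so m(3) = 1.
Codeword c = [4, 2, 3, 6, 1] ∈ F_7^5.


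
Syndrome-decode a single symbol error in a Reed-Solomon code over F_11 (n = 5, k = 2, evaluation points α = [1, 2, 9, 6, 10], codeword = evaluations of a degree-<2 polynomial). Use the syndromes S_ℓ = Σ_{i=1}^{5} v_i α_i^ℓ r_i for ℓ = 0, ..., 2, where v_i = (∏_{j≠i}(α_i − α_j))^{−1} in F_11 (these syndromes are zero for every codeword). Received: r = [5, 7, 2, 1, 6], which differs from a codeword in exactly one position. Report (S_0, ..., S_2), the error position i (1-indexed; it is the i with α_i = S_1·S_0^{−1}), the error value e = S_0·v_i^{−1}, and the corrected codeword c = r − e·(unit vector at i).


S = (3, 3, 3), error at position 1, error magnitude e = 2, c = [3, 7, 2, 1, 6].

Step 1: column multipliers v_i = (∏_{j≠i}(α_i − α_j))^{−1} mod 11.
  i = 1 (α = 1): (1−2)(1−9)(1−6)(1−10) = (−1)·(−8)·(−5)·(−9) = 360 ≡ 8, so v_1 = 8^{−1} = 7 (mod 11).
  i = 2 (α = 2): (2−1)(2−9)(2−6)(2−10) = 1·(−7)·(−4)·(−8) = −224 ≡ 7, so v_2 = 7^{−1} = 8 (mod 11).
  i = 3 (α = 9): (9−1)(9−2)(9−6)(9−10) = 8·7·3·(−1) = −168 ≡ 8, so v_3 = 8^{−1} = 7 (mod 11).
  i = 4 (α = 6): (6−1)(6−2)(6−9)(6−10) = 5·4·(−3)·(−4) = 240 ≡ 9, so v_4 = 9^{−1} = 5 (mod 11).
  i = 5 (α = 10): (10−1)(10−2)(10−9)(10−6) = 9·8·1·4 = 288 ≡ 2, so v_5 = 2^{−1} = 6 (mod 11).
  v = [7, 8, 7, 5, 6].
Step 2: syndromes of r = [5, 7, 2, 1, 6] (all sums mod 11).
  S_0 = Σ v_i r_i = 7·5 + 8·7 + 7·2 + 5·1 + 6·6 = 146 ≡ 3.
  S_1 = Σ v_i α_i r_i = 7·1·5 + 8·2·7 + 7·9·2 + 5·6·1 + 6·10·6 = 663 ≡ 3.
  α_i^2 mod 11 = [1, 4, 4, 3, 1].
  S_2 = Σ v_i α_i^2 r_i = 7·1·5 + 8·4·7 + 7·4·2 + 5·3·1 + 6·1·6 = 366 ≡ 3.
  S = (3, 3, 3) ≠ 0, so r is not a codeword (an error is present).
Step 3: locate the error. For a single error e at position i, S_ℓ = v_i·e·α_i^ℓ, so α_err = S_1/S_0.
  S_0^{−1} = 3^{−1} = 4 (mod 11), so α_err = 3·4 = 12 ≡ 1 = α_1. Error position i = 1.
  Consistency check: S_2/S_1 = 3·4 = 12 ≡ 1 = α_err ✓ (single-error assumption holds).
Step 4: error magnitude e = S_0/v_1 = S_0·∏_{j≠1}(α_1 − α_j) = 3·8 = 24 ≡ 2 (mod 11).
Step 5: correct position 1: c_1 = r_1 − e = 5 − 2 ≡ 3 (mod 11). Hence c = [3, 7, 2, 1, 6].
  Check: interpolating c through the α_i gives m(x) = 10 + 4·x (degree < 2) with m(α_i) = c_i for every i, so c is indeed a codeword.


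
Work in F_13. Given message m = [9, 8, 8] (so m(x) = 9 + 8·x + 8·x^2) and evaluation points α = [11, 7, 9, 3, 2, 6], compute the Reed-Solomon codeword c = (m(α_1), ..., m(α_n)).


c = [12, 2, 1, 1, 5, 7]

Message polynomial: m(x) = 9 + 8·x + 8·x^2 (mod 13).
For each evaluation point α_i, compute m(α_i) mod 13:
  α_1 = 11: Horner steps 8 → 5 → 12, so m(11) = 12.
  α_2 = 7: Horner steps 8 → 12 → 2, so m(7) = 2.
  α_3 = 9: Horner steps 8 → 2 → 1, so m(9) = 1.
  α_4 = 3: Horner steps 8 → 6 → 1, so m(3) = 1.
  α_5 = 2: Horner steps 8 → 11 → 5, so m(2) = 5.
  α_6 = 6: Horner steps 8 → 4 → 7, so m(6) = 7.
Codeword c = [12, 2, 1, 1, 5, 7] ∈ F_13^6.


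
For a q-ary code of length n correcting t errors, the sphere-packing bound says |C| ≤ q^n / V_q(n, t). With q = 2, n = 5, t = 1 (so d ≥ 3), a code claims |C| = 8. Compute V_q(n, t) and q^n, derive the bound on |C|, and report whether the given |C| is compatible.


V_q(n, t) = 6, q^n = 32, Hamming bound = 5, |C| = 8 > bound (violated).

Step 1: Compute V_q(n, t) = Σ_{j=0}^1 C(n, j) (q−1)^j.
  j = 0: C(5,0)·(1)^0 = 1·1 = 1.
  j = 1: C(5,1)·(1)^1 = 5·1 = 5.
  V_q(n, t) = 1 + 5 = 6.
Step 2: q^n = 2^5 = 32.
Step 3: Hamming bound ⌊q^n / V_q(n,t)⌋ = ⌊32/6⌋ = 5.
Step 4: Compare |C| = 8 to 5: violated.
The claimed |C| lies above the Hamming bound, so no 2-ary code of length 5 with d ≥ 3 can have 8 codewords.


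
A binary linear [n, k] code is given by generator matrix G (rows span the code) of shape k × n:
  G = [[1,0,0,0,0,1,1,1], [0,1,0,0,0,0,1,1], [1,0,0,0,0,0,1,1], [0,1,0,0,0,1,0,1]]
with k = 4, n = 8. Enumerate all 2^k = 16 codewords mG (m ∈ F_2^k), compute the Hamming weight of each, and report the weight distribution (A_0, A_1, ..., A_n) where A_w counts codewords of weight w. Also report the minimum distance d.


Weight distribution: A_0 = 1, A_1 = 2, A_2 = 4, A_3 = 6, A_4 = 3. Minimum distance d = 1.

Enumerate all 2^4 = 16 messages m ∈ F_2^4.
For each, compute codeword c = mG in F_2^8, then tally its weight.
  m = 0000 → c = 00000000, weight = 0.
  m = 1000 → c = 10000111, weight = 4.
  m = 0100 → c = 01000011, weight = 3.
  m = 1100 → c = 11000100, weight = 3.
  m = 0010 → c = 10000011, weight = 3.
  m = 1010 → c = 00000100, weight = 1.
  m = 0110 → c = 11000000, weight = 2.
  m = 1110 → c = 01000111, weight = 4.
  m = 0001 → c = 01000101, weight = 3.
  m = 1001 → c = 11000010, weight = 3.
  m = 0101 → c = 00000110, weight = 2.
  m = 1101 → c = 10000001, weight = 2.
  m = 0011 → c = 11000110, weight = 4.
  m = 1011 → c = 01000001, weight = 2.
  m = 0111 → c = 10000101, weight = 3.
  m = 1111 → c = 00000010, weight = 1.
Tally weights:
  weight 0: 1 codewords.
  weight 1: 2 codewords.
  weight 2: 4 codewords.
  weight 3: 6 codewords.
  weight 4: 3 codewords.
Minimum distance d = smallest w > 0 with A_w > 0 = 1.
Sanity: Σ A_w = 16 = 2^4 = 16 ✓.


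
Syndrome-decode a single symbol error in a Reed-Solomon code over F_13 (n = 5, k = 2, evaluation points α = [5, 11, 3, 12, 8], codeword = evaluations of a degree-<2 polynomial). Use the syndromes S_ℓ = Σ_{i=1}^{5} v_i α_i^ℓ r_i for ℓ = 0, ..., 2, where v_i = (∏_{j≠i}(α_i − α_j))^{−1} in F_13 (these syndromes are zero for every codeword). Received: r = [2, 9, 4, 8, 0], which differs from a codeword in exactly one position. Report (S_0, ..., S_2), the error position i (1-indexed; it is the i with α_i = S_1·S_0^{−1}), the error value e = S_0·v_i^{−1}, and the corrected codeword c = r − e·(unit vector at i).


S = (6, 9, 7), error at position 5, error magnitude e = 1, c = [2, 9, 4, 8, 12].

Step 1: column multipliers v_i = (∏_{j≠i}(α_i − α_j))^{−1} mod 13.
  i = 1 (α = 5): (5−11)(5−3)(5−12)(5−8) = (−6)·2·(−7)·(−3) = −252 ≡ 8, so v_1 = 8^{−1} = 5 (mod 13).
  i = 2 (α = 11): (11−5)(11−3)(11−12)(11−8) = 6·8·(−1)·3 = −144 ≡ 12, so v_2 = 12^{−1} = 12 (mod 13).
  i = 3 (α = 3): (3−5)(3−11)(3−12)(3−8) = (−2)·(−8)·(−9)·(−5) = 720 ≡ 5, so v_3 = 5^{−1} = 8 (mod 13).
  i = 4 (α = 12): (12−5)(12−11)(12−3)(12−8) = 7·1·9·4 = 252 ≡ 5, so v_4 = 5^{−1} = 8 (mod 13).
  i = 5 (α = 8): (8−5)(8−11)(8−3)(8−12) = 3·(−3)·5·(−4) = 180 ≡ 11, so v_5 = 11^{−1} = 6 (mod 13).
  v = [5, 12, 8, 8, 6].
Step 2: syndromes of r = [2, 9, 4, 8, 0] (all sums mod 13).
  S_0 = Σ v_i r_i = 5·2 + 12·9 + 8·4 + 8·8 + 6·0 = 214 ≡ 6.
  S_1 = Σ v_i α_i r_i = 5·5·2 + 12·11·9 + 8·3·4 + 8·12·8 + 6·8·0 = 2102 ≡ 9.
  α_i^2 mod 13 = [12, 4, 9, 1, 12].
  S_2 = Σ v_i α_i^2 r_i = 5·12·2 + 12·4·9 + 8·9·4 + 8·1·8 + 6·12·0 = 904 ≡ 7.
  S = (6, 9, 7) ≠ 0, so r is not a codeword (an error is present).
Step 3: locate the error. For a single error e at position i, S_ℓ = v_i·e·α_i^ℓ, so α_err = S_1/S_0.
  S_0^{−1} = 6^{−1} = 11 (mod 13), so α_err = 9·11 = 99 ≡ 8 = α_5. Error position i = 5.
  Consistency check: S_2/S_1 = 7·3 = 21 ≡ 8 = α_err ✓ (single-error assumption holds).
Step 4: error magnitude e = S_0/v_5 = S_0·∏_{j≠5}(α_5 − α_j) = 6·11 = 66 ≡ 1 (mod 13).
Step 5: correct position 5: c_5 = r_5 − e = 0 − 1 ≡ 12 (mod 13). Hence c = [2, 9, 4, 8, 12].
  Check: interpolating c through the α_i gives m(x) = 7 + 12·x (degree < 2) with m(α_i) = c_i for every i, so c is indeed a codeword.


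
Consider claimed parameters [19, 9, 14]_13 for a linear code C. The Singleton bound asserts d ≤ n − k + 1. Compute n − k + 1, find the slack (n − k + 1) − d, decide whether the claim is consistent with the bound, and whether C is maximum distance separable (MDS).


Singleton RHS = n − k + 1 = 11, slack = -3, bound violated (no such code; not MDS).

Singleton bound: d ≤ n − k + 1.
Here n = 19, k = 9, so n − k + 1 = 11.
Given d = 14, check d ≤ 11: NO.
Slack = (n − k + 1) − d = -3.
The slack is negative: d = 14 exceeds n − k + 1 = 11 by 3, so the Singleton bound is violated and no linear [19, 9, 14]_13 code can exist. In particular it is not MDS (MDS requires d = n − k + 1 exactly).
Description: the claimed parameters are [19, 9, 14]_13; such a code would be impossible (violates the Singleton bound).


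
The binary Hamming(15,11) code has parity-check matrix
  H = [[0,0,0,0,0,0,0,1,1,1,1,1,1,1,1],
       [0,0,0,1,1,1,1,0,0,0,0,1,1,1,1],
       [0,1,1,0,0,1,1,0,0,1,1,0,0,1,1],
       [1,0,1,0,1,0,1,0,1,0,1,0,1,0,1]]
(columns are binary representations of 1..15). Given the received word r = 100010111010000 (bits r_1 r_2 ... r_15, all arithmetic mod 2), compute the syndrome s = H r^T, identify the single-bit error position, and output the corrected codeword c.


s = (1, 0, 0, 1)^T, error position = 9, corrected codeword c = 100010110010000

Compute s = H r^T mod 2 one row at a time:
  s_1 = 1 + 1 + 0 + 1 + 0 + 0 + 0 + 0 = 3 ≡ 1 (mod 2).
  s_2 = 0 + 1 + 0 + 1 + 0 + 0 + 0 + 0 = 2 ≡ 0 (mod 2).
  s_3 = 0 + 0 + 0 + 1 + 0 + 1 + 0 + 0 = 2 ≡ 0 (mod 2).
  s_4 = 1 + 0 + 1 + 1 + 1 + 1 + 0 + 0 = 5 ≡ 1 (mod 2).
s = (1, 0, 0, 1)^T — this equals column 9 of H (binary 1001), so error is at position 9.
Correct: flip bit 9 of r = 100010111010000 to get c = 100010110010000.


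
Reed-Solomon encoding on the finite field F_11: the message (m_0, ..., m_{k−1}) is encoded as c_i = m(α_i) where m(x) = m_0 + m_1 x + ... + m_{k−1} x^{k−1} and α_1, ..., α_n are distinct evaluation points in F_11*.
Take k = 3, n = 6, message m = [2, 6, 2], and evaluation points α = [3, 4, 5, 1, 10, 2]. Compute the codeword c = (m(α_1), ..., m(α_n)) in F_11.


c = [5, 3, 5, 10, 9, 0]

Message polynomial: m(x) = 2 + 6·x + 2·x^2 (mod 11).
For each evaluation point α_i, compute m(α_i) mod 11:
  α_1 = 3: Horner steps 2 → 1 → 5, so m(3) = 5.
  α_2 = 4: Horner steps 2 → 3 → 3, so m(4) = 3.
  α_3 = 5: Horner steps 2 → 5 → 5, so m(5) = 5.
  α_4 = 1: Horner steps 2 → 8 → 10, so m(1) = 10.
  α_5 = 10: Horner steps 2 → 4 → 9, so m(10) = 9.
  α_6 = 2: Horner steps 2 → 10 → 0, so m(2) = 0.
Codeword c = [5, 3, 5, 10, 9, 0] ∈ F_11^6.


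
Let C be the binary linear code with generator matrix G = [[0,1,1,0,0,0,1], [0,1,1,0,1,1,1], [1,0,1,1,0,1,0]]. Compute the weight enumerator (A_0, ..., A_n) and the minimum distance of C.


Weight distribution: A_0 = 1, A_2 = 1, A_3 = 1, A_4 = 2, A_5 = 3. Minimum distance d = 2.

Enumerate all 2^3 = 8 messages m ∈ F_2^3.
For each, compute codeword c = mG in F_2^7, then tally its weight.
  m = 000 → c = 0000000, weight = 0.
  m = 100 → c = 0110001, weight = 3.
  m = 010 → c = 0110111, weight = 5.
  m = 110 → c = 0000110, weight = 2.
  m = 001 → c = 1011010, weight = 4.
  m = 101 → c = 1101011, weight = 5.
  m = 011 → c = 1101101, weight = 5.
  m = 111 → c = 1011100, weight = 4.
Tally weights:
  weight 0: 1 codewords.
  weight 2: 1 codewords.
  weight 3: 1 codewords.
  weight 4: 2 codewords.
  weight 5: 3 codewords.
Minimum distance d = smallest w > 0 with A_w > 0 = 2.
Sanity: Σ A_w = 8 = 2^3 = 8 ✓.
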